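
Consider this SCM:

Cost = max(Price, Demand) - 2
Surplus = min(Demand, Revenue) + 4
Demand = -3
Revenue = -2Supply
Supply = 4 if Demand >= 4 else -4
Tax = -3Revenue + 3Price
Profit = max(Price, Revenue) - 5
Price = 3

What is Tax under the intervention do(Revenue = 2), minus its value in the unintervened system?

The intervention breaks the incoming arrows to Revenue: Revenue = -2Supply no longer applies, and Revenue = 2.
Tax = -3Revenue + 3Price  [with Revenue=2, Price=3]  = 3
Without intervention: Supply = 4 if Demand >= 4 else -4  [with Demand=-3]  = -4; Revenue = -2Supply  [with Supply=-4]  = 8; Tax = -3Revenue + 3Price  [with Revenue=8, Price=3]  = -15.
Change = 3 − (-15) = 18.

18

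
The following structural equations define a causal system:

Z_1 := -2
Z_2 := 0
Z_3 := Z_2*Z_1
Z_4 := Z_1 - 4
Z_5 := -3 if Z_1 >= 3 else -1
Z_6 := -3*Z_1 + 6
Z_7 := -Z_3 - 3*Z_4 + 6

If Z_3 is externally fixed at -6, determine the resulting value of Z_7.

30

The intervention breaks the incoming arrows to Z_3: Z_3 := Z_2*Z_1 no longer applies, and Z_3 = -6.
Z_4 = Z_1 - 4  [with Z_1=-2]  = -6
Z_7 = -Z_3 - 3*Z_4 + 6  [with Z_3=-6, Z_4=-6]  = 30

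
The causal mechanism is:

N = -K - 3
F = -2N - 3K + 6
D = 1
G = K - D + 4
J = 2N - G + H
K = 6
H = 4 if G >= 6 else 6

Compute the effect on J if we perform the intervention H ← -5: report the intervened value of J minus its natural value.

-9

Under do(H=-5), the mechanism H = 4 if G >= 6 else 6 is discarded; H is fixed at -5.
G = K - D + 4  [with K=6, D=1]  = 9
N = -K - 3  [with K=6]  = -9
J = 2N - G + H  [with N=-9, G=9, H=-5]  = -32
Without intervention: G = K - D + 4  [with K=6, D=1]  = 9; N = -K - 3  [with K=6]  = -9; H = 4 if G >= 6 else 6  [with G=9]  = 4; J = 2N - G + H  [with N=-9, G=9, H=4]  = -23.
Change = -32 − (-23) = -9.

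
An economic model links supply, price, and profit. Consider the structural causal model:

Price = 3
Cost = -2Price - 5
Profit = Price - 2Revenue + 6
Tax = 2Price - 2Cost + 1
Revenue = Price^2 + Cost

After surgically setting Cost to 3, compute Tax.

Under do(Cost=3), the mechanism Cost = -2Price - 5 is discarded; Cost is fixed at 3.
Tax = 2Price - 2Cost + 1  [with Price=3, Cost=3]  = 1

1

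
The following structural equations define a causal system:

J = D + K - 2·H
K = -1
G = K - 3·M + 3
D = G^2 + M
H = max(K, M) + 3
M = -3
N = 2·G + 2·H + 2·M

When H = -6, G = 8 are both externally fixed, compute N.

-2

The joint intervention fixes H = -6, G = 8, removing each variable's own equation.
N = 2·G + 2·H + 2·M  [with G=8, H=-6, M=-3]  = -2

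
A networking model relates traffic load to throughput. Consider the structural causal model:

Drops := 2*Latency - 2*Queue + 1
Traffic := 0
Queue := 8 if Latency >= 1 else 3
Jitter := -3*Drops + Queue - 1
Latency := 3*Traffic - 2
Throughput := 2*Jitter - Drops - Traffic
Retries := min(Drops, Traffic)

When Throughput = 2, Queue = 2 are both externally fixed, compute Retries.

-7

Under do(Throughput = 2, Queue = 2), each intervened variable's structural equation is replaced by its fixed value.
Latency = 3*Traffic - 2  [with Traffic=0]  = -2
Drops = 2*Latency - 2*Queue + 1  [with Latency=-2, Queue=2]  = -7
Retries = min(Drops, Traffic)  [with Drops=-7, Traffic=0]  = -7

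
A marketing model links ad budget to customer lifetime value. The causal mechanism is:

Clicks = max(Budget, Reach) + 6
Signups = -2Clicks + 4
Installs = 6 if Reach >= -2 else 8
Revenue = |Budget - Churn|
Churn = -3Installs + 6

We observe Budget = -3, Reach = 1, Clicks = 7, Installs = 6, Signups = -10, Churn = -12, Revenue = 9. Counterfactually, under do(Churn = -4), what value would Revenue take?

1

Intervening sets Churn = -4 and removes its equation (Churn = -3Installs + 6).
Revenue = |Budget - Churn|  [with Budget=-3, Churn=-4]  = 1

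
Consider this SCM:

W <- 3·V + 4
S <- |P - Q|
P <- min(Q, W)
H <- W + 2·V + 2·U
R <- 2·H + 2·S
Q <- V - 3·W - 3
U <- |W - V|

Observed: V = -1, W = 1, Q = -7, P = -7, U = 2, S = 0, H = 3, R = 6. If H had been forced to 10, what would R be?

20

do(H=10) replaces the equation H <- W + 2·V + 2·U with the constant H = 10.
W = 3·V + 4  [with V=-1]  = 1
Q = V - 3·W - 3  [with V=-1, W=1]  = -7
P = min(Q, W)  [with Q=-7, W=1]  = -7
S = |P - Q|  [with P=-7, Q=-7]  = 0
R = 2·H + 2·S  [with H=10, S=0]  = 20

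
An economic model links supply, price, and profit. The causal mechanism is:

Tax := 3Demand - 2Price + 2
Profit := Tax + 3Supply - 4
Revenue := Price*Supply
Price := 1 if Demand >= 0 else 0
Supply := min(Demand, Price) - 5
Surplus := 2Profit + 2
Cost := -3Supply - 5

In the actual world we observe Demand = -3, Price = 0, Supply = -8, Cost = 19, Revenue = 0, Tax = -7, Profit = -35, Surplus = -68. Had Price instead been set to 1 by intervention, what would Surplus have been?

-72

do(Price=1) replaces the equation Price := 1 if Demand >= 0 else 0 with the constant Price = 1.
Supply = min(Demand, Price) - 5  [with Demand=-3, Price=1]  = -8
Tax = 3Demand - 2Price + 2  [with Demand=-3, Price=1]  = -9
Profit = Tax + 3Supply - 4  [with Tax=-9, Supply=-8]  = -37
Surplus = 2Profit + 2  [with Profit=-37]  = -72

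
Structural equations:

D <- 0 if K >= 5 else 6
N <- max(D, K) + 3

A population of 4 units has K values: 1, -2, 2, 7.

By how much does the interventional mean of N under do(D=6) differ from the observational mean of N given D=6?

0.25

Under do(D=6), D's equation is replaced by D=6 for every unit. Per-unit N: 9, 9, 9, 10. Mean = 9.25.
E[N|D=6] averages over only the 3 units with D=6 (K = 1, -2, 2): N = 9, 9, 9, mean 9.
Difference = 9.25 − 9 = 0.25.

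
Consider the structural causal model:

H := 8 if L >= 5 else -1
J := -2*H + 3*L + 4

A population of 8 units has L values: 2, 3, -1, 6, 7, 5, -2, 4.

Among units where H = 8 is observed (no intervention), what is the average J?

Conditioning on H=8 selects the 3 unit(s) with L ∈ {6, 7, 5}. Their J values: 6, 9, 3. Mean = 6.

6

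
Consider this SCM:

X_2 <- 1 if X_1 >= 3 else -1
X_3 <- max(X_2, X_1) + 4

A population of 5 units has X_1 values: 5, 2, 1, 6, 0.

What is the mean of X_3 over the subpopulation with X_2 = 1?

Observing X_2=1 restricts to units where X_2's equation naturally yields 1: X_1 ∈ {5, 6}. In that subpopulation X_3 = 9, 10, mean 9.5.

9.5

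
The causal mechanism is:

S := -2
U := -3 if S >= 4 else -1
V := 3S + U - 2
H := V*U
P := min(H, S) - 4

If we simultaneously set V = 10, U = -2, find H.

-20

The joint intervention fixes V = 10, U = -2, removing each variable's own equation.
H = V*U  [with V=10, U=-2]  = -20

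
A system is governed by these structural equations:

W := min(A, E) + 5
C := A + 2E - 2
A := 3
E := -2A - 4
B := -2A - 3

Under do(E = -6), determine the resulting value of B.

-9

The intervention breaks the incoming arrows to E: E := -2A - 4 no longer applies, and E = -6.
Since B is not a descendant of the intervened variable, it is unaffected.
B = -2A - 3  [with A=3]  = -9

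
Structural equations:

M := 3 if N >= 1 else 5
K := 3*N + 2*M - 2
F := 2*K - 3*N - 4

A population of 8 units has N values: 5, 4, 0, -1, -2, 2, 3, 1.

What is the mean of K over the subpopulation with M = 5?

Conditioning on M=5 selects the 3 unit(s) with N ∈ {0, -1, -2}. Their K values: 8, 5, 2. Mean = 5.

5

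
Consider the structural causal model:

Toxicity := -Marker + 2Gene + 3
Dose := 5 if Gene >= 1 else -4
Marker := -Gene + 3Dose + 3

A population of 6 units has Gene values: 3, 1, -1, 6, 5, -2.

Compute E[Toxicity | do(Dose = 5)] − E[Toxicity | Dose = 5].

The intervention sets Dose=5 in all 6 units regardless of Gene. Recomputing Toxicity per unit gives -6, -12, -18, 3, 0, -21; average -9.
Observing Dose=5 restricts to units where Dose's equation naturally yields 5: Gene ∈ {3, 1, 6, 5}. In that subpopulation Toxicity = -6, -12, 3, 0, mean -3.75.
Difference = -9 − (-3.75) = -5.25.

-5.25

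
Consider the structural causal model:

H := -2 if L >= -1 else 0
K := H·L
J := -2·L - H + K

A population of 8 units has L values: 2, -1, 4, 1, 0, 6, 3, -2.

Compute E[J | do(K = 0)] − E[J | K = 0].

The intervention sets K=0 in all 8 units regardless of L. Recomputing J per unit gives -2, 4, -6, 0, 2, -10, -4, 4; average -1.5.
Observing K=0 restricts to units where K's equation naturally yields 0: L ∈ {0, -2}. In that subpopulation J = 2, 4, mean 3.
Difference = -1.5 − 3 = -4.5.

-4.5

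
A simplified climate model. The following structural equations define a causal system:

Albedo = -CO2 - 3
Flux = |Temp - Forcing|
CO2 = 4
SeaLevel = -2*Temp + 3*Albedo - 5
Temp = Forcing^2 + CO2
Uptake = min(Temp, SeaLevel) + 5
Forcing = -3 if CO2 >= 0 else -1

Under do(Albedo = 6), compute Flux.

Under do(Albedo=6), the mechanism Albedo = -CO2 - 3 is discarded; Albedo is fixed at 6.
Since Flux is not a descendant of the intervened variable, it is unaffected.
Forcing = -3 if CO2 >= 0 else -1  [with CO2=4]  = -3
Temp = Forcing^2 + CO2  [with Forcing=-3, CO2=4]  = 13
Flux = |Temp - Forcing|  [with Temp=13, Forcing=-3]  = 16

16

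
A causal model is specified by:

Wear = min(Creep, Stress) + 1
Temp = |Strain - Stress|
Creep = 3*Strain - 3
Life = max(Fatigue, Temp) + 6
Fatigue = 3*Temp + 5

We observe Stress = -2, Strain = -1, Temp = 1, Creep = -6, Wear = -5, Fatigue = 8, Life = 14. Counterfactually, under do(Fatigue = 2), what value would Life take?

8

Intervening sets Fatigue = 2 and removes its equation (Fatigue = 3*Temp + 5).
Temp = |Strain - Stress|  [with Strain=-1, Stress=-2]  = 1
Life = max(Fatigue, Temp) + 6  [with Fatigue=2, Temp=1]  = 8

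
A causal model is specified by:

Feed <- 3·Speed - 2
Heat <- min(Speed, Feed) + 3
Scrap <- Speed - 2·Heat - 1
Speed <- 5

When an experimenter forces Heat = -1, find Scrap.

6

The intervention breaks the incoming arrows to Heat: Heat <- min(Speed, Feed) + 3 no longer applies, and Heat = -1.
Scrap = Speed - 2·Heat - 1  [with Speed=5, Heat=-1]  = 6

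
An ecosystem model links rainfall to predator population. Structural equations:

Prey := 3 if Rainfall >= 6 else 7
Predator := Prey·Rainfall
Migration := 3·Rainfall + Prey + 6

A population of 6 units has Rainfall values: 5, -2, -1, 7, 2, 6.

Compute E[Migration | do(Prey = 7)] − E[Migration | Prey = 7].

Every unit gets Prey=7 under the intervention. Migration values become 28, 7, 10, 34, 19, 31; E[Migration|do(Prey=7)] = 21.5.
Conditioning on Prey=7 selects the 4 unit(s) with Rainfall ∈ {5, -2, -1, 2}. Their Migration values: 28, 7, 10, 19. Mean = 16.
Difference = 21.5 − 16 = 5.5.

5.5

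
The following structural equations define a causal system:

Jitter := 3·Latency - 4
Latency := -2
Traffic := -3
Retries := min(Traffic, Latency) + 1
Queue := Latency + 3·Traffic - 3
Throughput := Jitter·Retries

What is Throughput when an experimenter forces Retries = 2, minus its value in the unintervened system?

-40

Under do(Retries=2), the mechanism Retries := min(Traffic, Latency) + 1 is discarded; Retries is fixed at 2.
Jitter = 3·Latency - 4  [with Latency=-2]  = -10
Throughput = Jitter·Retries  [with Jitter=-10, Retries=2]  = -20
Without intervention: Retries = min(Traffic, Latency) + 1  [with Traffic=-3, Latency=-2]  = -2; Jitter = 3·Latency - 4  [with Latency=-2]  = -10; Throughput = Jitter·Retries  [with Jitter=-10, Retries=-2]  = 20.
Change = -20 − 20 = -40.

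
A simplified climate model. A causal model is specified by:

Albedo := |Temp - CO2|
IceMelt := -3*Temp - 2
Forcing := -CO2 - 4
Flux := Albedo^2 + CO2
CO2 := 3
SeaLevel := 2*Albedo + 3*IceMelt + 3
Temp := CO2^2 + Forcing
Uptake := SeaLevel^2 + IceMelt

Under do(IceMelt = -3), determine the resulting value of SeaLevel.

-4

Under do(IceMelt=-3), the mechanism IceMelt := -3*Temp - 2 is discarded; IceMelt is fixed at -3.
Forcing = -CO2 - 4  [with CO2=3]  = -7
Temp = CO2^2 + Forcing  [with CO2=3, Forcing=-7]  = 2
Albedo = |Temp - CO2|  [with Temp=2, CO2=3]  = 1
SeaLevel = 2*Albedo + 3*IceMelt + 3  [with Albedo=1, IceMelt=-3]  = -4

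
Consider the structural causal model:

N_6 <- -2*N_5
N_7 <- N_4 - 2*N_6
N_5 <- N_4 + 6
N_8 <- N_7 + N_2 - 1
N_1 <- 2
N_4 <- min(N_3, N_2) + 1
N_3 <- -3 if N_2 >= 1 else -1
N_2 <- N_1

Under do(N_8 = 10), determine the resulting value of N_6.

-8

The intervention breaks the incoming arrows to N_8: N_8 <- N_7 + N_2 - 1 no longer applies, and N_8 = 10.
N_6 is not downstream of the intervention, so its value is determined by the original equations.
N_2 = N_1  [with N_1=2]  = 2
N_3 = -3 if N_2 >= 1 else -1  [with N_2=2]  = -3
N_4 = min(N_3, N_2) + 1  [with N_3=-3, N_2=2]  = -2
N_5 = N_4 + 6  [with N_4=-2]  = 4
N_6 = -2*N_5  [with N_5=4]  = -8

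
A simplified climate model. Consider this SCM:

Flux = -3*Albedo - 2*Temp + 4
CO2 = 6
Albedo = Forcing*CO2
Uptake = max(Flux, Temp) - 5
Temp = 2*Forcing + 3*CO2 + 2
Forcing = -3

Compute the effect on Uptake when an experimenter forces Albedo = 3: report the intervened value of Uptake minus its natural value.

Under do(Albedo=3), the mechanism Albedo = Forcing*CO2 is discarded; Albedo is fixed at 3.
Temp = 2*Forcing + 3*CO2 + 2  [with Forcing=-3, CO2=6]  = 14
Flux = -3*Albedo - 2*Temp + 4  [with Albedo=3, Temp=14]  = -33
Uptake = max(Flux, Temp) - 5  [with Flux=-33, Temp=14]  = 9
Without intervention: Temp = 2*Forcing + 3*CO2 + 2  [with Forcing=-3, CO2=6]  = 14; Albedo = Forcing*CO2  [with Forcing=-3, CO2=6]  = -18; Flux = -3*Albedo - 2*Temp + 4  [with Albedo=-18, Temp=14]  = 30; Uptake = max(Flux, Temp) - 5  [with Flux=30, Temp=14]  = 25.
Change = 9 − 25 = -16.

-16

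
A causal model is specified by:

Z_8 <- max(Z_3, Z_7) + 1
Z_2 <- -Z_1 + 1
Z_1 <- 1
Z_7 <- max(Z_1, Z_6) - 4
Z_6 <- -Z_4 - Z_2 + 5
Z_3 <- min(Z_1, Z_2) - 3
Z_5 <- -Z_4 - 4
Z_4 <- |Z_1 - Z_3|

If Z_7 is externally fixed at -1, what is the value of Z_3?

Intervening sets Z_7 = -1 and removes its equation (Z_7 <- max(Z_1, Z_6) - 4).
Z_3 is not downstream of the intervention, so its value is determined by the original equations.
Z_2 = -Z_1 + 1  [with Z_1=1]  = 0
Z_3 = min(Z_1, Z_2) - 3  [with Z_1=1, Z_2=0]  = -3

-3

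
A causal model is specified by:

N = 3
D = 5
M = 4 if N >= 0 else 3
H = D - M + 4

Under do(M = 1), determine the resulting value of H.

8

The intervention breaks the incoming arrows to M: M = 4 if N >= 0 else 3 no longer applies, and M = 1.
H = D - M + 4  [with D=5, M=1]  = 8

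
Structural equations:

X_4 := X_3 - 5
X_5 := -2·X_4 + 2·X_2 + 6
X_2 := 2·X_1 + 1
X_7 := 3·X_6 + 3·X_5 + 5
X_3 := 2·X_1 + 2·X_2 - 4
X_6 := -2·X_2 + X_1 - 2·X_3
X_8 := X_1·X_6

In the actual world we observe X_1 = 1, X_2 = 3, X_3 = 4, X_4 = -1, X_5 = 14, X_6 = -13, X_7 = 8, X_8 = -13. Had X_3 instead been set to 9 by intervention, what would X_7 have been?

-52

The intervention breaks the incoming arrows to X_3: X_3 := 2·X_1 + 2·X_2 - 4 no longer applies, and X_3 = 9.
X_2 = 2·X_1 + 1  [with X_1=1]  = 3
X_4 = X_3 - 5  [with X_3=9]  = 4
X_5 = -2·X_4 + 2·X_2 + 6  [with X_4=4, X_2=3]  = 4
X_6 = -2·X_2 + X_1 - 2·X_3  [with X_2=3, X_1=1, X_3=9]  = -23
X_7 = 3·X_6 + 3·X_5 + 5  [with X_6=-23, X_5=4]  = -52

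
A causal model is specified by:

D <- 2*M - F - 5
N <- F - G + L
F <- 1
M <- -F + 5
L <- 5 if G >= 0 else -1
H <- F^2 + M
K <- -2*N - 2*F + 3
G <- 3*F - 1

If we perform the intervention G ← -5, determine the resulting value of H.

Under do(G=-5), the mechanism G <- 3*F - 1 is discarded; G is fixed at -5.
No directed path runs from G to H, so H keeps its natural value.
M = -F + 5  [with F=1]  = 4
H = F^2 + M  [with F=1, M=4]  = 5

5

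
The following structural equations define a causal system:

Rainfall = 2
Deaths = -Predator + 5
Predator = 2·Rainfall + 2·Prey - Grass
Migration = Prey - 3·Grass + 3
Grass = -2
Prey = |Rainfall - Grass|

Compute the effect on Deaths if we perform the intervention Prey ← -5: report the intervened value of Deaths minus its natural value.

18

do(Prey=-5) replaces the equation Prey = |Rainfall - Grass| with the constant Prey = -5.
Predator = 2·Rainfall + 2·Prey - Grass  [with Rainfall=2, Prey=-5, Grass=-2]  = -4
Deaths = -Predator + 5  [with Predator=-4]  = 9
Without intervention: Prey = |Rainfall - Grass|  [with Rainfall=2, Grass=-2]  = 4; Predator = 2·Rainfall + 2·Prey - Grass  [with Rainfall=2, Prey=4, Grass=-2]  = 14; Deaths = -Predator + 5  [with Predator=14]  = -9.
Change = 9 − (-9) = 18.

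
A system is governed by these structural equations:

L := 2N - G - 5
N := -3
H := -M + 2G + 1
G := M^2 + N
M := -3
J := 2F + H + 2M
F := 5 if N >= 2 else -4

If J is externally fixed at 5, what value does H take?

Intervening sets J = 5 and removes its equation (J := 2F + H + 2M).
Since H is not a descendant of the intervened variable, it is unaffected.
G = M^2 + N  [with M=-3, N=-3]  = 6
H = -M + 2G + 1  [with M=-3, G=6]  = 16

16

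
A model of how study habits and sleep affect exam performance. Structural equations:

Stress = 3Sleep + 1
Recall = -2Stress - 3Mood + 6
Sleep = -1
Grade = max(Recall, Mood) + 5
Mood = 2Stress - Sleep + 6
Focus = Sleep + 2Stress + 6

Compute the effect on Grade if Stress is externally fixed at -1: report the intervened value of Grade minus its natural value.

2

Under do(Stress=-1), the mechanism Stress = 3Sleep + 1 is discarded; Stress is fixed at -1.
Mood = 2Stress - Sleep + 6  [with Stress=-1, Sleep=-1]  = 5
Recall = -2Stress - 3Mood + 6  [with Stress=-1, Mood=5]  = -7
Grade = max(Recall, Mood) + 5  [with Recall=-7, Mood=5]  = 10
Without intervention: Stress = 3Sleep + 1  [with Sleep=-1]  = -2; Mood = 2Stress - Sleep + 6  [with Stress=-2, Sleep=-1]  = 3; Recall = -2Stress - 3Mood + 6  [with Stress=-2, Mood=3]  = 1; Grade = max(Recall, Mood) + 5  [with Recall=1, Mood=3]  = 8.
Change = 10 − 8 = 2.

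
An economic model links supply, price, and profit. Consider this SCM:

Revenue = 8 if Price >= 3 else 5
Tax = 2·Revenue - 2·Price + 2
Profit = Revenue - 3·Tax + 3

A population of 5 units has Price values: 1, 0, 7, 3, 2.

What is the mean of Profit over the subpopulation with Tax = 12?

-26.5

Observing Tax=12 restricts to units where Tax's equation naturally yields 12: Price ∈ {0, 3}. In that subpopulation Profit = -28, -25, mean -26.5.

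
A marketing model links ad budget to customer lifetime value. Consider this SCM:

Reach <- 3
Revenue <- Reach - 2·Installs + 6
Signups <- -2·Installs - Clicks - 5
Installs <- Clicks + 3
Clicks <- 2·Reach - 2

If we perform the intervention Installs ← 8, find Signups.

-25

The intervention breaks the incoming arrows to Installs: Installs <- Clicks + 3 no longer applies, and Installs = 8.
Clicks = 2·Reach - 2  [with Reach=3]  = 4
Signups = -2·Installs - Clicks - 5  [with Installs=8, Clicks=4]  = -25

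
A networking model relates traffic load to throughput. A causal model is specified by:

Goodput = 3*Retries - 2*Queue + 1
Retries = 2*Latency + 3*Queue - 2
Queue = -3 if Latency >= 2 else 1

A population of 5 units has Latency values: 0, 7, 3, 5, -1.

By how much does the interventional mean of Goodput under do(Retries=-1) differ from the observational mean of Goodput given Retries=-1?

0.8

The intervention sets Retries=-1 in all 5 units regardless of Latency. Recomputing Goodput per unit gives -4, 4, 4, 4, -4; average 0.8.
E[Goodput|Retries=-1] averages over only the 2 units with Retries=-1 (Latency = 5, -1): Goodput = 4, -4, mean 0.
Difference = 0.8 − 0 = 0.8.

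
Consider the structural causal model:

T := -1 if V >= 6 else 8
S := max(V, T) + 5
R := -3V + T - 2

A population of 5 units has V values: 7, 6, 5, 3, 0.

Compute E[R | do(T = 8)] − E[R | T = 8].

-4.6

Every unit gets T=8 under the intervention. R values become -15, -12, -9, -3, 6; E[R|do(T=8)] = -6.6.
E[R|T=8] averages over only the 3 units with T=8 (V = 5, 3, 0): R = -9, -3, 6, mean -2.
Difference = -6.6 − (-2) = -4.6.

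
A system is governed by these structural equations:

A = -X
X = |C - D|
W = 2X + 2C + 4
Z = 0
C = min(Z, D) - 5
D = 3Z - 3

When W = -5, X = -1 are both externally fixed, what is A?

Setting W = -5, X = -1 by intervention discards those variables' equations.
A = -X  [with X=-1]  = 1

1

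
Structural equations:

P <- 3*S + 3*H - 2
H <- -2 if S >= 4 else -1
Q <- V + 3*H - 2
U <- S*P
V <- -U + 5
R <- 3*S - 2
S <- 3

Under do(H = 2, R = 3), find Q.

-30

Under do(H = 2, R = 3), each intervened variable's structural equation is replaced by its fixed value.
P = 3*S + 3*H - 2  [with S=3, H=2]  = 13
U = S*P  [with S=3, P=13]  = 39
V = -U + 5  [with U=39]  = -34
Q = V + 3*H - 2  [with V=-34, H=2]  = -30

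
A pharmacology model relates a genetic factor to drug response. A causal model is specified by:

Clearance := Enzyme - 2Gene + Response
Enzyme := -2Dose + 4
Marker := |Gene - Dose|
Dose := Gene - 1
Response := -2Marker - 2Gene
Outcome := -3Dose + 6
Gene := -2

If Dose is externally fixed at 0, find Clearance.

8

Under do(Dose=0), the mechanism Dose := Gene - 1 is discarded; Dose is fixed at 0.
Enzyme = -2Dose + 4  [with Dose=0]  = 4
Marker = |Gene - Dose|  [with Gene=-2, Dose=0]  = 2
Response = -2Marker - 2Gene  [with Marker=2, Gene=-2]  = 0
Clearance = Enzyme - 2Gene + Response  [with Enzyme=4, Gene=-2, Response=0]  = 8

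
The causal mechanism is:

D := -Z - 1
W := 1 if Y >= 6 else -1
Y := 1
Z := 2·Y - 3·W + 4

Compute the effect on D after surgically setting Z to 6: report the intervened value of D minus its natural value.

The intervention breaks the incoming arrows to Z: Z := 2·Y - 3·W + 4 no longer applies, and Z = 6.
D = -Z - 1  [with Z=6]  = -7
Without intervention: W = 1 if Y >= 6 else -1  [with Y=1]  = -1; Z = 2·Y - 3·W + 4  [with Y=1, W=-1]  = 9; D = -Z - 1  [with Z=9]  = -10.
Change = -7 − (-10) = 3.

3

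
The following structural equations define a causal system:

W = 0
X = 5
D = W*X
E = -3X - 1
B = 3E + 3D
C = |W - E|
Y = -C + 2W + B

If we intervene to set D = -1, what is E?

-16

The intervention breaks the incoming arrows to D: D = W*X no longer applies, and D = -1.
E is not downstream of the intervention, so its value is determined by the original equations.
E = -3X - 1  [with X=5]  = -16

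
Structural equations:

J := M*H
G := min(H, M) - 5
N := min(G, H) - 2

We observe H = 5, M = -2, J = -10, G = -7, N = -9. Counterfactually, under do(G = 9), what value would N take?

Intervening sets G = 9 and removes its equation (G := min(H, M) - 5).
N = min(G, H) - 2  [with G=9, H=5]  = 3

3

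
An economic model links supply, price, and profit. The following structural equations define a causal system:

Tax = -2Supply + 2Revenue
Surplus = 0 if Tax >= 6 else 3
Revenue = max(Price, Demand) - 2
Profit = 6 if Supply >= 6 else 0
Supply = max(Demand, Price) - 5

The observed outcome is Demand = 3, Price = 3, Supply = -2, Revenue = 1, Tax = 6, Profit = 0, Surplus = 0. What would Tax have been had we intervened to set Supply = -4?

10

do(Supply=-4) replaces the equation Supply = max(Demand, Price) - 5 with the constant Supply = -4.
Revenue = max(Price, Demand) - 2  [with Price=3, Demand=3]  = 1
Tax = -2Supply + 2Revenue  [with Supply=-4, Revenue=1]  = 10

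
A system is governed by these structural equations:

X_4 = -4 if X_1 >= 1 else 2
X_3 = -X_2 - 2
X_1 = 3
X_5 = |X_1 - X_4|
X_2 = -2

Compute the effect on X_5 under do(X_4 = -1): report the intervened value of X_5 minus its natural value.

Intervening sets X_4 = -1 and removes its equation (X_4 = -4 if X_1 >= 1 else 2).
X_5 = |X_1 - X_4|  [with X_1=3, X_4=-1]  = 4
Without intervention: X_4 = -4 if X_1 >= 1 else 2  [with X_1=3]  = -4; X_5 = |X_1 - X_4|  [with X_1=3, X_4=-4]  = 7.
Change = 4 − 7 = -3.

-3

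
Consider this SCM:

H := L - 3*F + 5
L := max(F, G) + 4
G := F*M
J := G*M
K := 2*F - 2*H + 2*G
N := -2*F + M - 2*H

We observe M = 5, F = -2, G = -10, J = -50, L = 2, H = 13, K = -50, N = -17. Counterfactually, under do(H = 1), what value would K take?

Intervening sets H = 1 and removes its equation (H := L - 3*F + 5).
G = F*M  [with F=-2, M=5]  = -10
K = 2*F - 2*H + 2*G  [with F=-2, H=1, G=-10]  = -26

-26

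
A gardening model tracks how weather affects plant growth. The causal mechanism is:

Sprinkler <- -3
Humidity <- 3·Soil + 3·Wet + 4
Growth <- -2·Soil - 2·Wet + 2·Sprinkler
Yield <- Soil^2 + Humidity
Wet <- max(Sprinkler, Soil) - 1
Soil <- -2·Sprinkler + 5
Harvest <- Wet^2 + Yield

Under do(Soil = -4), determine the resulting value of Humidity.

do(Soil=-4) replaces the equation Soil <- -2·Sprinkler + 5 with the constant Soil = -4.
Wet = max(Sprinkler, Soil) - 1  [with Sprinkler=-3, Soil=-4]  = -4
Humidity = 3·Soil + 3·Wet + 4  [with Soil=-4, Wet=-4]  = -20

-20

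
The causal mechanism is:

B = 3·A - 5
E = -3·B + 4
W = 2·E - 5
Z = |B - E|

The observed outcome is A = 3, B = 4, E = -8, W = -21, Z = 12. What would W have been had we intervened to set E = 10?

The intervention breaks the incoming arrows to E: E = -3·B + 4 no longer applies, and E = 10.
W = 2·E - 5  [with E=10]  = 15

15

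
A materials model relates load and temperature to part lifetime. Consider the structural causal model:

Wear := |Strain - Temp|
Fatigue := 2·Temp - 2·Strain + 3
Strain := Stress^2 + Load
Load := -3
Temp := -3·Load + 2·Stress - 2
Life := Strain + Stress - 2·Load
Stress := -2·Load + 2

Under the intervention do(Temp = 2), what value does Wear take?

Intervening sets Temp = 2 and removes its equation (Temp := -3·Load + 2·Stress - 2).
Stress = -2·Load + 2  [with Load=-3]  = 8
Strain = Stress^2 + Load  [with Stress=8, Load=-3]  = 61
Wear = |Strain - Temp|  [with Strain=61, Temp=2]  = 59

59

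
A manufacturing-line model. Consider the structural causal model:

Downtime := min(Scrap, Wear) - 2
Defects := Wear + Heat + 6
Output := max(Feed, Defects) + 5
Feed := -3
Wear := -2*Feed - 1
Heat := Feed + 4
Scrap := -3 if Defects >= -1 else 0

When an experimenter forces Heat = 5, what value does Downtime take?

Under do(Heat=5), the mechanism Heat := Feed + 4 is discarded; Heat is fixed at 5.
Wear = -2*Feed - 1  [with Feed=-3]  = 5
Defects = Wear + Heat + 6  [with Wear=5, Heat=5]  = 16
Scrap = -3 if Defects >= -1 else 0  [with Defects=16]  = -3
Downtime = min(Scrap, Wear) - 2  [with Scrap=-3, Wear=5]  = -5

-5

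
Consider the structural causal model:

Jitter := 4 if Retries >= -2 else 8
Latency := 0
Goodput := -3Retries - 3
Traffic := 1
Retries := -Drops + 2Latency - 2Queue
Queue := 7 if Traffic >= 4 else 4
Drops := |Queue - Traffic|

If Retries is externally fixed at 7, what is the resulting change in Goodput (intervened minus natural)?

Under do(Retries=7), the mechanism Retries := -Drops + 2Latency - 2Queue is discarded; Retries is fixed at 7.
Goodput = -3Retries - 3  [with Retries=7]  = -24
Without intervention: Queue = 7 if Traffic >= 4 else 4  [with Traffic=1]  = 4; Drops = |Queue - Traffic|  [with Queue=4, Traffic=1]  = 3; Retries = -Drops + 2Latency - 2Queue  [with Drops=3, Latency=0, Queue=4]  = -11; Goodput = -3Retries - 3  [with Retries=-11]  = 30.
Change = -24 − 30 = -54.

-54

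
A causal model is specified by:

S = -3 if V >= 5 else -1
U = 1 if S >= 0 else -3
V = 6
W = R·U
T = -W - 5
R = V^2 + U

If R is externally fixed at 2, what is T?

1

Under do(R=2), the mechanism R = V^2 + U is discarded; R is fixed at 2.
S = -3 if V >= 5 else -1  [with V=6]  = -3
U = 1 if S >= 0 else -3  [with S=-3]  = -3
W = R·U  [with R=2, U=-3]  = -6
T = -W - 5  [with W=-6]  = 1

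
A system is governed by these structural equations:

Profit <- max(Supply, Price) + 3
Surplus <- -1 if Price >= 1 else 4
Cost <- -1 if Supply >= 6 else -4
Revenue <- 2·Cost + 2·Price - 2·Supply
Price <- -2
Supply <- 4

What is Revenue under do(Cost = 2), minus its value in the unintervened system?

12

The intervention breaks the incoming arrows to Cost: Cost <- -1 if Supply >= 6 else -4 no longer applies, and Cost = 2.
Revenue = 2·Cost + 2·Price - 2·Supply  [with Cost=2, Price=-2, Supply=4]  = -8
Without intervention: Cost = -1 if Supply >= 6 else -4  [with Supply=4]  = -4; Revenue = 2·Cost + 2·Price - 2·Supply  [with Cost=-4, Price=-2, Supply=4]  = -20.
Change = -8 − (-20) = 12.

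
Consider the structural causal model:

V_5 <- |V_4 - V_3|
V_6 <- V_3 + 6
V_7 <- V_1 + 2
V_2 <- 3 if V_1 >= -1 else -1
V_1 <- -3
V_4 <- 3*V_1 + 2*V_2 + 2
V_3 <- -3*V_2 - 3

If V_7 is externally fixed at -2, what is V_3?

Intervening sets V_7 = -2 and removes its equation (V_7 <- V_1 + 2).
V_3 is not downstream of the intervention, so its value is determined by the original equations.
V_2 = 3 if V_1 >= -1 else -1  [with V_1=-3]  = -1
V_3 = -3*V_2 - 3  [with V_2=-1]  = 0

0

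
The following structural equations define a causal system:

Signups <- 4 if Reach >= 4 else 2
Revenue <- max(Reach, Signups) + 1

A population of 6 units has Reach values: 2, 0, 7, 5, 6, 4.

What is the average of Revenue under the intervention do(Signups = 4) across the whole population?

do(Signups=4) breaks Signups's dependence on Reach. With Signups=4 fixed, Revenue across the units is 5, 5, 8, 6, 7, 5, mean 6.

6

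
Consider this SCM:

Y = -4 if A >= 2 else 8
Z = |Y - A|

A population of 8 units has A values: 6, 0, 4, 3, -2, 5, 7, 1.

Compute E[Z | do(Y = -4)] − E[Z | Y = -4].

-2

Under do(Y=-4), Y's equation is replaced by Y=-4 for every unit. Per-unit Z: 10, 4, 8, 7, 2, 9, 11, 5. Mean = 7.
Conditioning on Y=-4 selects the 5 unit(s) with A ∈ {6, 4, 3, 5, 7}. Their Z values: 10, 8, 7, 9, 11. Mean = 9.
Difference = 7 − 9 = -2.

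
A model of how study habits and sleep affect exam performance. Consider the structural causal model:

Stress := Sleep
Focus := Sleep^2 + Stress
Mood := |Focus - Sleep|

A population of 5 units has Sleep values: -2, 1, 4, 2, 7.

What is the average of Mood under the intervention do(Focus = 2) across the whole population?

do(Focus=2) breaks Focus's dependence on Sleep. With Focus=2 fixed, Mood across the units is 4, 1, 2, 0, 5, mean 2.4.

2.4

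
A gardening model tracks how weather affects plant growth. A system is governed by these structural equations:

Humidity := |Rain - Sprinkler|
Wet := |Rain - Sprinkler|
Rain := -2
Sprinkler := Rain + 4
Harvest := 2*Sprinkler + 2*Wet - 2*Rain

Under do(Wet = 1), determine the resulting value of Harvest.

10

do(Wet=1) replaces the equation Wet := |Rain - Sprinkler| with the constant Wet = 1.
Sprinkler = Rain + 4  [with Rain=-2]  = 2
Harvest = 2*Sprinkler + 2*Wet - 2*Rain  [with Sprinkler=2, Wet=1, Rain=-2]  = 10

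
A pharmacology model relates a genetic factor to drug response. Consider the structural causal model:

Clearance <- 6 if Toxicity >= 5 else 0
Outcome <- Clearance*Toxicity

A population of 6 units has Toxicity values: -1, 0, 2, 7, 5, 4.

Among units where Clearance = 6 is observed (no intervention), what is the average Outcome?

36

Observing Clearance=6 restricts to units where Clearance's equation naturally yields 6: Toxicity ∈ {7, 5}. In that subpopulation Outcome = 42, 30, mean 36.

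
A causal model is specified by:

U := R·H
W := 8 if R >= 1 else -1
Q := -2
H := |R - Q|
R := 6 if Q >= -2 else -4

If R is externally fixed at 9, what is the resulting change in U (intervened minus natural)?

51

Under do(R=9), the mechanism R := 6 if Q >= -2 else -4 is discarded; R is fixed at 9.
H = |R - Q|  [with R=9, Q=-2]  = 11
U = R·H  [with R=9, H=11]  = 99
Without intervention: R = 6 if Q >= -2 else -4  [with Q=-2]  = 6; H = |R - Q|  [with R=6, Q=-2]  = 8; U = R·H  [with R=6, H=8]  = 48.
Change = 99 − 48 = 51.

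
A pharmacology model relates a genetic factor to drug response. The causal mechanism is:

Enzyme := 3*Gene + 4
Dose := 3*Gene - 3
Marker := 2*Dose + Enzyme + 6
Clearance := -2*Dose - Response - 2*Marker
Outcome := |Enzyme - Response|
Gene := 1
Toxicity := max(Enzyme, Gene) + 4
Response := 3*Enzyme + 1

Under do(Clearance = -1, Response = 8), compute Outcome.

1

Under do(Clearance = -1, Response = 8), each intervened variable's structural equation is replaced by its fixed value.
Enzyme = 3*Gene + 4  [with Gene=1]  = 7
Outcome = |Enzyme - Response|  [with Enzyme=7, Response=8]  = 1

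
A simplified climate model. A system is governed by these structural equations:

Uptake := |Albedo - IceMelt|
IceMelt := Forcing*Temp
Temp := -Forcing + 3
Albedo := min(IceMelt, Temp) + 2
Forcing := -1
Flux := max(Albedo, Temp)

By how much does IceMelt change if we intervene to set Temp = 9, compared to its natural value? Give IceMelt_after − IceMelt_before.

The intervention breaks the incoming arrows to Temp: Temp := -Forcing + 3 no longer applies, and Temp = 9.
IceMelt = Forcing*Temp  [with Forcing=-1, Temp=9]  = -9
Without intervention: Temp = -Forcing + 3  [with Forcing=-1]  = 4; IceMelt = Forcing*Temp  [with Forcing=-1, Temp=4]  = -4.
Change = -9 − (-4) = -5.

-5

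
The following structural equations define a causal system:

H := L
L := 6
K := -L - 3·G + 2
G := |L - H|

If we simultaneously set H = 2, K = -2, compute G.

4

The joint intervention fixes H = 2, K = -2, removing each variable's own equation.
G = |L - H|  [with L=6, H=2]  = 4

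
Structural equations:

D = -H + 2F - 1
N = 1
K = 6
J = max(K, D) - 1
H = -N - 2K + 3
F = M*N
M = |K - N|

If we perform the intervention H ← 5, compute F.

5

do(H=5) replaces the equation H = -N - 2K + 3 with the constant H = 5.
F is not downstream of the intervention, so its value is determined by the original equations.
M = |K - N|  [with K=6, N=1]  = 5
F = M*N  [with M=5, N=1]  = 5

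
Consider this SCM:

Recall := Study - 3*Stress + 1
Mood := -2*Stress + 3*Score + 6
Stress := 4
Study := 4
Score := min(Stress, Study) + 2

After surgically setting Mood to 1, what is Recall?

Intervening sets Mood = 1 and removes its equation (Mood := -2*Stress + 3*Score + 6).
No directed path runs from Mood to Recall, so Recall keeps its natural value.
Recall = Study - 3*Stress + 1  [with Study=4, Stress=4]  = -7

-7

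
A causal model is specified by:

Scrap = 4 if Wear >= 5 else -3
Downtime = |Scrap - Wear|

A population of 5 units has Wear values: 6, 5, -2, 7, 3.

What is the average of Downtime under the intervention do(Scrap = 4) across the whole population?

2.6

Under do(Scrap=4), Scrap's equation is replaced by Scrap=4 for every unit. Per-unit Downtime: 2, 1, 6, 3, 1. Mean = 2.6.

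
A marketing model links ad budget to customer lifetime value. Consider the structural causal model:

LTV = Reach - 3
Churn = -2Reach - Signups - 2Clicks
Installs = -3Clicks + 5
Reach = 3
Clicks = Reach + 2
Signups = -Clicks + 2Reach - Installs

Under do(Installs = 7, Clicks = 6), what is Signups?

The joint intervention fixes Installs = 7, Clicks = 6, removing each variable's own equation.
Signups = -Clicks + 2Reach - Installs  [with Clicks=6, Reach=3, Installs=7]  = -7

-7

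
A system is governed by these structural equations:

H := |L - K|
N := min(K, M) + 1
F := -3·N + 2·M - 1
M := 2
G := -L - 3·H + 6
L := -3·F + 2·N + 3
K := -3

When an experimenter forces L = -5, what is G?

5

Under do(L=-5), the mechanism L := -3·F + 2·N + 3 is discarded; L is fixed at -5.
H = |L - K|  [with L=-5, K=-3]  = 2
G = -L - 3·H + 6  [with L=-5, H=2]  = 5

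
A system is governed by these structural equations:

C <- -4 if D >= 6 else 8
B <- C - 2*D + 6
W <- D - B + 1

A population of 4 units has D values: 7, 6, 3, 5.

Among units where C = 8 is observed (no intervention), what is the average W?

E[W|C=8] averages over only the 2 units with C=8 (D = 3, 5): W = -4, 2, mean -1.

-1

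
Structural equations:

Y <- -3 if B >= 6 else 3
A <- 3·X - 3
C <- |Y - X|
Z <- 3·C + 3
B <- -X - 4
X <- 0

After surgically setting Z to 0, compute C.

do(Z=0) replaces the equation Z <- 3·C + 3 with the constant Z = 0.
Since C is not a descendant of the intervened variable, it is unaffected.
B = -X - 4  [with X=0]  = -4
Y = -3 if B >= 6 else 3  [with B=-4]  = 3
C = |Y - X|  [with Y=3, X=0]  = 3

3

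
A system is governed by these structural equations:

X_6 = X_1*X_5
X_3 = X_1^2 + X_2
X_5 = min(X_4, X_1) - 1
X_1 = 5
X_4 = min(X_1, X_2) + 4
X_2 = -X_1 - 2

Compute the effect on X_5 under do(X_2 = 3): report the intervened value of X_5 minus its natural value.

8

do(X_2=3) replaces the equation X_2 = -X_1 - 2 with the constant X_2 = 3.
X_4 = min(X_1, X_2) + 4  [with X_1=5, X_2=3]  = 7
X_5 = min(X_4, X_1) - 1  [with X_4=7, X_1=5]  = 4
Without intervention: X_2 = -X_1 - 2  [with X_1=5]  = -7; X_4 = min(X_1, X_2) + 4  [with X_1=5, X_2=-7]  = -3; X_5 = min(X_4, X_1) - 1  [with X_4=-3, X_1=5]  = -4.
Change = 4 − (-4) = 8.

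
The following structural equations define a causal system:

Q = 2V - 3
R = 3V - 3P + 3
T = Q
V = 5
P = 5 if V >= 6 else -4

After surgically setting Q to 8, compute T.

Under do(Q=8), the mechanism Q = 2V - 3 is discarded; Q is fixed at 8.
T = Q  [with Q=8]  = 8

8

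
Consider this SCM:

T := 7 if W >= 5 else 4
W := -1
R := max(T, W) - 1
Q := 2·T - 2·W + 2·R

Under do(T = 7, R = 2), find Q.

Setting T = 7, R = 2 by intervention discards those variables' equations.
Q = 2·T - 2·W + 2·R  [with T=7, W=-1, R=2]  = 20

20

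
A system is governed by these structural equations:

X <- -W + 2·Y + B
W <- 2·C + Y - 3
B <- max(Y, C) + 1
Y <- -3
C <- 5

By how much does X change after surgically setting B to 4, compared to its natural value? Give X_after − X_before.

do(B=4) replaces the equation B <- max(Y, C) + 1 with the constant B = 4.
W = 2·C + Y - 3  [with C=5, Y=-3]  = 4
X = -W + 2·Y + B  [with W=4, Y=-3, B=4]  = -6
Without intervention: B = max(Y, C) + 1  [with Y=-3, C=5]  = 6; W = 2·C + Y - 3  [with C=5, Y=-3]  = 4; X = -W + 2·Y + B  [with W=4, Y=-3, B=6]  = -4.
Change = -6 − (-4) = -2.

-2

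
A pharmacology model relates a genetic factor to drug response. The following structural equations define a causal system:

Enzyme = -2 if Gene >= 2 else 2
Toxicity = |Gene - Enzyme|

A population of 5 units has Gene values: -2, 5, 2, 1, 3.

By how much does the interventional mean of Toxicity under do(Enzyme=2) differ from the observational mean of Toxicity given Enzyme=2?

Under do(Enzyme=2), Enzyme's equation is replaced by Enzyme=2 for every unit. Per-unit Toxicity: 4, 3, 0, 1, 1. Mean = 1.8.
Observing Enzyme=2 restricts to units where Enzyme's equation naturally yields 2: Gene ∈ {-2, 1}. In that subpopulation Toxicity = 4, 1, mean 2.5.
Difference = 1.8 − 2.5 = -0.7.

-0.7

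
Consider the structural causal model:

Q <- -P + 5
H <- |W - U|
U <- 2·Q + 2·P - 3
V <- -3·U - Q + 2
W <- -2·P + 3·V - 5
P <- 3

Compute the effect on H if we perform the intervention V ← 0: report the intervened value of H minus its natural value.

-63

Under do(V=0), the mechanism V <- -3·U - Q + 2 is discarded; V is fixed at 0.
Q = -P + 5  [with P=3]  = 2
U = 2·Q + 2·P - 3  [with Q=2, P=3]  = 7
W = -2·P + 3·V - 5  [with P=3, V=0]  = -11
H = |W - U|  [with W=-11, U=7]  = 18
Without intervention: Q = -P + 5  [with P=3]  = 2; U = 2·Q + 2·P - 3  [with Q=2, P=3]  = 7; V = -3·U - Q + 2  [with U=7, Q=2]  = -21; W = -2·P + 3·V - 5  [with P=3, V=-21]  = -74; H = |W - U|  [with W=-74, U=7]  = 81.
Change = 18 − 81 = -63.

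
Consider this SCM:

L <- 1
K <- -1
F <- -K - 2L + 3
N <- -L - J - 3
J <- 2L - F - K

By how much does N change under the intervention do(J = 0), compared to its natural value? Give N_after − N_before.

Intervening sets J = 0 and removes its equation (J <- 2L - F - K).
N = -L - J - 3  [with L=1, J=0]  = -4
Without intervention: F = -K - 2L + 3  [with K=-1, L=1]  = 2; J = 2L - F - K  [with L=1, F=2, K=-1]  = 1; N = -L - J - 3  [with L=1, J=1]  = -5.
Change = -4 − (-5) = 1.

1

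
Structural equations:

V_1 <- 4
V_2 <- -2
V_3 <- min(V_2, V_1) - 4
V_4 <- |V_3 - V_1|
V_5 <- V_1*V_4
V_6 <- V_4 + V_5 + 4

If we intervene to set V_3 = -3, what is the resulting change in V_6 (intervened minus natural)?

-15

The intervention breaks the incoming arrows to V_3: V_3 <- min(V_2, V_1) - 4 no longer applies, and V_3 = -3.
V_4 = |V_3 - V_1|  [with V_3=-3, V_1=4]  = 7
V_5 = V_1*V_4  [with V_1=4, V_4=7]  = 28
V_6 = V_4 + V_5 + 4  [with V_4=7, V_5=28]  = 39
Without intervention: V_3 = min(V_2, V_1) - 4  [with V_2=-2, V_1=4]  = -6; V_4 = |V_3 - V_1|  [with V_3=-6, V_1=4]  = 10; V_5 = V_1*V_4  [with V_1=4, V_4=10]  = 40; V_6 = V_4 + V_5 + 4  [with V_4=10, V_5=40]  = 54.
Change = 39 − 54 = -15.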